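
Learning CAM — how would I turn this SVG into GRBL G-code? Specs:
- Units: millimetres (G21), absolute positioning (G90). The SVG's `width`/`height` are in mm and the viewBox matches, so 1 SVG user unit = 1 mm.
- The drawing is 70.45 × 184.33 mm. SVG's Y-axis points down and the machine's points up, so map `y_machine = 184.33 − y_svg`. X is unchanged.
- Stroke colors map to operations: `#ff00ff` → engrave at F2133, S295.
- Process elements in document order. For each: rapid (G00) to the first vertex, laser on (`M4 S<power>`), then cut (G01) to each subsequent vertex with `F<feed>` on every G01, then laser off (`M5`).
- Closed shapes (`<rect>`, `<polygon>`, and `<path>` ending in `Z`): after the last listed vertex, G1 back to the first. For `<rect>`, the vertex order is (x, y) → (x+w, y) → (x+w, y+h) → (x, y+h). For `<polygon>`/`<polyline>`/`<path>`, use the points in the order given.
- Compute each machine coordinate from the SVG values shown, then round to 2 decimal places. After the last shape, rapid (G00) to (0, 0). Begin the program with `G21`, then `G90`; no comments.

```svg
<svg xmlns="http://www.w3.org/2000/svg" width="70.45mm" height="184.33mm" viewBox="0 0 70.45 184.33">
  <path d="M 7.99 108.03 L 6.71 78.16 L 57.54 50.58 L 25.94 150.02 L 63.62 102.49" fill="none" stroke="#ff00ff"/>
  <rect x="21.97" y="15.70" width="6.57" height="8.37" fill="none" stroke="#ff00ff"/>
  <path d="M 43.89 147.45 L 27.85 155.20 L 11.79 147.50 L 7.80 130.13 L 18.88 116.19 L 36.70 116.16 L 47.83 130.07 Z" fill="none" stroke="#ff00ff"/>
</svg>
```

Since the viewBox matches the mm dimensions, user units are millimetres directly. The only transform is the Y-flip y_m = 184.33 − y_svg.

Shape 1 is a open polyline drawn with `<path>`. Its stroke #ff00ff means engrave at S295, F2133. After flipping Y the toolpath is (7.99,76.30) → (6.71,106.17) → (57.54,133.75) → (25.94,34.31) → (63.62,81.84).

Shape 2 is a rectangle drawn with `<rect>`. Its stroke #ff00ff means engrave at S295, F2133. After flipping Y the toolpath is (21.97,168.63) → (28.54,168.63) → (28.54,160.26) → (21.97,160.26) → (21.97,168.63), returning to the start.

Shape 3 is a regular polygon drawn with `<path>`. Its stroke #ff00ff means engrave at S295, F2133. After flipping Y the toolpath is (43.89,36.88) → (27.85,29.13) → (11.79,36.83) → (7.80,54.20) → (18.88,68.14) → (36.70,68.17) → (47.83,54.26) → (43.89,36.88), returning to the start.

G21
G90
G00 X7.99 Y76.30
M4 S295
G01 X6.71 Y106.17 F2133
G01 X57.54 Y133.75 F2133
G01 X25.94 Y34.31 F2133
G01 X63.62 Y81.84 F2133
M5
G00 X21.97 Y168.63
M4 S295
G01 X28.54 Y168.63 F2133
G01 X28.54 Y160.26 F2133
G01 X21.97 Y160.26 F2133
G01 X21.97 Y168.63 F2133
M5
G00 X43.89 Y36.88
M4 S295
G01 X27.85 Y29.13 F2133
G01 X11.79 Y36.83 F2133
G01 X7.80 Y54.20 F2133
G01 X18.88 Y68.14 F2133
G01 X36.70 Y68.17 F2133
G01 X47.83 Y54.26 F2133
G01 X43.89 Y36.88 F2133
M5
G00 X0.00 Y0.00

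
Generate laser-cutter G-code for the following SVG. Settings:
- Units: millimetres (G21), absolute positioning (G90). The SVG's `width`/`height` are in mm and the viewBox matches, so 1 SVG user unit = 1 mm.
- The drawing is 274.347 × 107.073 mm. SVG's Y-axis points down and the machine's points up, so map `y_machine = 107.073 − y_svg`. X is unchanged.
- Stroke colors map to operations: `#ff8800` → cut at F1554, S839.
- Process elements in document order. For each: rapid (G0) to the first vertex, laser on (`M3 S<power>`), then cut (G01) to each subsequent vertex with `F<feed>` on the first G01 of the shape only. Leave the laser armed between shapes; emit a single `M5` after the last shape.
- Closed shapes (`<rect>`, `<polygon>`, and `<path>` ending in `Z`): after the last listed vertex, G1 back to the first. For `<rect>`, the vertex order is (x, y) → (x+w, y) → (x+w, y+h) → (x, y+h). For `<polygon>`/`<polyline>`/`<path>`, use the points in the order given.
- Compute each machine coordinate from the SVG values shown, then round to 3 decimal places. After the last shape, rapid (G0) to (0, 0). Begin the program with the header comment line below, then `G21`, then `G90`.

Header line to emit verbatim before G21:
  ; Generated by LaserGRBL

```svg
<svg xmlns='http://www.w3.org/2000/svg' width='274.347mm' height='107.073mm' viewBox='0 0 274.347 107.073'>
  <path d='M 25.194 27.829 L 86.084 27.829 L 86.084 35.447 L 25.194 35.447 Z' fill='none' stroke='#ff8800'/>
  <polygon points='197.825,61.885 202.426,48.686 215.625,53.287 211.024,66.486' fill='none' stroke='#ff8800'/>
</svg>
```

; Generated by LaserGRBL
G21
G90
G0 X25.194 Y79.244
M3 S839
G01 X86.084 Y79.244 F1554
G01 X86.084 Y71.626
G01 X25.194 Y71.626
G01 X25.194 Y79.244
G0 X197.825 Y45.188
M3 S839
G01 X202.426 Y58.387 F1554
G01 X215.625 Y53.786
G01 X211.024 Y40.587
G01 X197.825 Y45.188
M5
G0 X0.000 Y0.000

1 u = 1 mm; y_m = 107.073 − y.

[1] `<path>` rectangle, #ff8800→cut S839 F1554: (25.194,79.244) → (86.084,79.244) → (86.084,71.626) → (25.194,71.626) → (25.194,79.244) (closed)

[2] `<polygon>` regular polygon, #ff8800→cut S839 F1554: (197.825,45.188) → (202.426,58.387) → (215.625,53.786) → (211.024,40.587) → (197.825,45.188) (closed)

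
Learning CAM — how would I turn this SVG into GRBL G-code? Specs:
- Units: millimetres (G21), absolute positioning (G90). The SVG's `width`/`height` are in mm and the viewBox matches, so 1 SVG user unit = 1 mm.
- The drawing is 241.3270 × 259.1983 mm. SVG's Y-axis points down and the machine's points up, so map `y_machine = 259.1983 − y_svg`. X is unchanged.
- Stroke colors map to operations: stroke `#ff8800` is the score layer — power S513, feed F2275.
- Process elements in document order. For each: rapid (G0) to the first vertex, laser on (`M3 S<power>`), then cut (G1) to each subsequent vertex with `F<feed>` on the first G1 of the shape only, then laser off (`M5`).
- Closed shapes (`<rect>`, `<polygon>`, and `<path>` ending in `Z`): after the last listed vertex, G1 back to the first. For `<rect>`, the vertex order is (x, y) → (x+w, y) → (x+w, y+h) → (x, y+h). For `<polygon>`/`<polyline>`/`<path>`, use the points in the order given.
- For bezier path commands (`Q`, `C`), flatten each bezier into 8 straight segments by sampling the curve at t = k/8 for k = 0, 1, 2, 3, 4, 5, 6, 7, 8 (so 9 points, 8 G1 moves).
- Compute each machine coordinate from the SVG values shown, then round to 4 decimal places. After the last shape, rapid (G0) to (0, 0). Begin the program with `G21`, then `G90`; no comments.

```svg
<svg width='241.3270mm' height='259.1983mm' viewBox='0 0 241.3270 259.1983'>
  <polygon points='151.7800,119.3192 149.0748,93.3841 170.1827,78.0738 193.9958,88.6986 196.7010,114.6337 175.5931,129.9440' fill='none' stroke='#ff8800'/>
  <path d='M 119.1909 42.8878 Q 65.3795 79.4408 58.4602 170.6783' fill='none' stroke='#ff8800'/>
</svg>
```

G21
G90
G0 X151.7800 Y139.8791
M3 S513
G1 X149.0748 Y165.8142 F2275
G1 X170.1827 Y181.1245
G1 X193.9958 Y170.4997
G1 X196.7010 Y144.5646
G1 X175.5931 Y129.2543
G1 X151.7800 Y139.8791
M5
G0 X119.1909 Y216.3105
M3 S513
G1 X106.4707 Y206.3178 F2275
G1 X95.2160 Y194.6162
G1 X85.4266 Y181.2057
G1 X77.1025 Y166.0864
G1 X70.2439 Y149.2581
G1 X64.8506 Y130.7210
G1 X60.9227 Y110.4749
G1 X58.4602 Y88.5200
M5
G0 X0.0000 Y0.0000

viewBox `0 0 241.3270 259.1983` with mm width/height → 1 unit = 1 mm. Flip: y_m = 259.1983 − y_svg.

**Shape 1** — `<polygon>` regular polygon, stroke `#ff8800` → score (S513, F2275). Machine vertices: (151.7800,139.8791) → (149.0748,165.8142) → (170.1827,181.1245) → (193.9958,170.4997) → (196.7010,144.5646) → (175.5931,129.2543) → (151.7800,139.8791). Closed: final G1 returns to the first vertex.

**Shape 2** — `<path>` quadratic bezier, stroke `#ff8800` → score (S513, F2275). Control points (SVG): P0=(119.1909,42.8878), P1=(65.3795,79.4408), P2=(58.4602,170.6783); sampled at t=k/8. Machine vertices: (119.1909,216.3105) → (106.4707,206.3178) → (95.2160,194.6162) → (85.4266,181.2057) → (77.1025,166.0864) → (70.2439,149.2581) → (64.8506,130.7210) → (60.9227,110.4749) → (58.4602,88.5200). Open path.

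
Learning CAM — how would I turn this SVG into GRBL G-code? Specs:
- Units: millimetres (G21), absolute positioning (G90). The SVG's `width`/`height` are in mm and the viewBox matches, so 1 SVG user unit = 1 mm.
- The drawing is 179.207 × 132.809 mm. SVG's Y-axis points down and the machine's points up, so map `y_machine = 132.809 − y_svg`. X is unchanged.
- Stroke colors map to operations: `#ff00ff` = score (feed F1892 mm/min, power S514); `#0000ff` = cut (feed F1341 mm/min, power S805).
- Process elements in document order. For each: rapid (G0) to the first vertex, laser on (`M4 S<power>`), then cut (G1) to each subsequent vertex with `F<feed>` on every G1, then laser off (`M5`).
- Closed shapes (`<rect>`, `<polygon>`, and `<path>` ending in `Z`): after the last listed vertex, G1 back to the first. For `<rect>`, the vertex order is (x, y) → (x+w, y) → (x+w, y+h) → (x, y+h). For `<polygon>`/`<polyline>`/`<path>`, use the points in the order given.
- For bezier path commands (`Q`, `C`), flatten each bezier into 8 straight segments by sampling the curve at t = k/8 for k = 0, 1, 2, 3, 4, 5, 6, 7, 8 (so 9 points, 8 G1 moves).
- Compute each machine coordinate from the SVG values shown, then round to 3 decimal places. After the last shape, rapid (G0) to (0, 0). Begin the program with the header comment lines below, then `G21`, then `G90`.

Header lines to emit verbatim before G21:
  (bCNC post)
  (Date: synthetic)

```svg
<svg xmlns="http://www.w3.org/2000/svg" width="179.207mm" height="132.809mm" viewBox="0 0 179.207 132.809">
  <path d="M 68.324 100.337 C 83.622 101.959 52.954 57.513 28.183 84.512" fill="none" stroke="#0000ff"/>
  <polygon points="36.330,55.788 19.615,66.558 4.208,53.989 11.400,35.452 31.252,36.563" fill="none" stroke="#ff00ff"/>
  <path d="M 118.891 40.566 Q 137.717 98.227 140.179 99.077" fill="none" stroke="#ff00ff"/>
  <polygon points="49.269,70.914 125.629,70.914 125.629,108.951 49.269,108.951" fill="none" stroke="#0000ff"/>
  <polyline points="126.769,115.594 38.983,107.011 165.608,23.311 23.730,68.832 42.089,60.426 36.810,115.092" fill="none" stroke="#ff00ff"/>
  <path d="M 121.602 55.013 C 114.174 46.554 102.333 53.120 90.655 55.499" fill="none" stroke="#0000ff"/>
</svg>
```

(bCNC post)
(Date: synthetic)
G21
G90
G0 X68.324 Y32.472
M4 S805
G1 X72.007 Y33.794 F1341
G1 X71.989 Y38.057 F1341
G1 X68.877 Y43.885 F1341
G1 X63.279 Y49.901 F1341
G1 X55.803 Y54.727 F1341
G1 X47.057 Y56.986 F1341
G1 X37.647 Y55.302 F1341
G1 X28.183 Y48.297 F1341
M5
G0 X36.330 Y77.021
M4 S514
G1 X19.615 Y66.251 F1892
G1 X4.208 Y78.820 F1892
G1 X11.400 Y97.357 F1892
G1 X31.252 Y96.246 F1892
G1 X36.330 Y77.021 F1892
M5
G0 X118.891 Y92.243
M4 S514
G1 X123.342 Y78.715 F1892
G1 X127.281 Y66.963 F1892
G1 X130.709 Y56.986 F1892
G1 X133.626 Y48.785 F1892
G1 X136.031 Y42.359 F1892
G1 X137.925 Y37.708 F1892
G1 X139.308 Y34.832 F1892
G1 X140.179 Y33.732 F1892
M5
G0 X49.269 Y61.895
M4 S805
G1 X125.629 Y61.895 F1341
G1 X125.629 Y23.858 F1341
G1 X49.269 Y23.858 F1341
G1 X49.269 Y61.895 F1341
M5
G0 X126.769 Y17.215
M4 S514
G1 X38.983 Y25.798 F1892
G1 X165.608 Y109.498 F1892
G1 X23.730 Y63.977 F1892
G1 X42.089 Y72.383 F1892
G1 X36.810 Y17.717 F1892
M5
G0 X121.602 Y77.796
M4 S805
G1 X118.619 Y80.301 F1341
G1 X115.275 Y81.623 F1341
G1 X111.625 Y81.987 F1341
G1 X107.722 Y81.617 F1341
G1 X103.620 Y80.740 F1341
G1 X99.373 Y79.579 F1341
G1 X95.033 Y78.361 F1341
G1 X90.655 Y77.310 F1341
M5
G0 X0.000 Y0.000

1 u = 1 mm; y_m = 132.809 − y.

[1] `<path>` cubic bezier, #0000ff→cut S805 F1341: (68.324,32.472) → (72.007,33.794) → (71.989,38.057) → (68.877,43.885) → (63.279,49.901) → (55.803,54.727) → (47.057,56.986) → (37.647,55.302) → (28.183,48.297)

[2] `<polygon>` regular polygon, #ff00ff→score S514 F1892: (36.330,77.021) → (19.615,66.251) → (4.208,78.820) → (11.400,97.357) → (31.252,96.246) → (36.330,77.021) (closed)

[3] `<path>` quadratic bezier, #ff00ff→score S514 F1892: (118.891,92.243) → (123.342,78.715) → (127.281,66.963) → (130.709,56.986) → (133.626,48.785) → (136.031,42.359) → (137.925,37.708) → (139.308,34.832) → (140.179,33.732)

[4] `<polygon>` rectangle, #0000ff→cut S805 F1341: (49.269,61.895) → (125.629,61.895) → (125.629,23.858) → (49.269,23.858) → (49.269,61.895) (closed)

[5] `<polyline>` open polyline, #ff00ff→score S514 F1892: (126.769,17.215) → (38.983,25.798) → (165.608,109.498) → (23.730,63.977) → (42.089,72.383) → (36.810,17.717)

[6] `<path>` cubic bezier, #0000ff→cut S805 F1341: (121.602,77.796) → (118.619,80.301) → (115.275,81.623) → (111.625,81.987) → (107.722,81.617) → (103.620,80.740) → (99.373,79.579) → (95.033,78.361) → (90.655,77.310)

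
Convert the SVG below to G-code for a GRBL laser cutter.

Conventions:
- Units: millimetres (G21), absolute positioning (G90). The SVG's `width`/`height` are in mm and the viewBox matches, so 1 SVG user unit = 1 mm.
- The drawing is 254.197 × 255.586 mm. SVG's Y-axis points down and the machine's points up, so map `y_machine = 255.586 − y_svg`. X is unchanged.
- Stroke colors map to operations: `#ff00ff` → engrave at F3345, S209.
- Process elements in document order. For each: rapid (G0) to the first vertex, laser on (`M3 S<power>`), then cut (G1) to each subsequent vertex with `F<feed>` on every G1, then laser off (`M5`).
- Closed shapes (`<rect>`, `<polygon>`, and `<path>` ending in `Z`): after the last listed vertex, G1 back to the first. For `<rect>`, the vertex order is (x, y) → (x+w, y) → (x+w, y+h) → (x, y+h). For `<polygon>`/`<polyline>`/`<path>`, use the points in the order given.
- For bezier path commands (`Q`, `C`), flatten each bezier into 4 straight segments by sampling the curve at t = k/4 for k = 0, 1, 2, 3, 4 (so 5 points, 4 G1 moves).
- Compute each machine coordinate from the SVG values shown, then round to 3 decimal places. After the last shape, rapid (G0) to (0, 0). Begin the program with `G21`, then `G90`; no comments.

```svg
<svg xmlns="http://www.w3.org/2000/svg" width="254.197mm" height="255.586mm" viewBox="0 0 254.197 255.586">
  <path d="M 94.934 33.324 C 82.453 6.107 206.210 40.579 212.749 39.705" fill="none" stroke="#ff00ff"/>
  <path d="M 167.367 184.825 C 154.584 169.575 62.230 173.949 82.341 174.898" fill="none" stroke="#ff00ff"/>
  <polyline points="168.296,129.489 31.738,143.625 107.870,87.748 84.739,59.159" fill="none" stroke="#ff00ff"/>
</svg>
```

1 u = 1 mm; y_m = 255.586 − y.

[1] `<path>` cubic bezier, #ff00ff→engrave S209 F3345: (94.934,222.262) → (107.158,232.624) → (146.709,228.950) → (189.827,220.337) → (212.749,215.881)

[2] `<path>` cubic bezier, #ff00ff→engrave S209 F3345: (167.367,70.761) → (145.861,78.879) → (112.519,81.799) → (85.344,81.682) → (82.341,80.688)

[3] `<polyline>` open polyline, #ff00ff→engrave S209 F3345: (168.296,126.097) → (31.738,111.961) → (107.870,167.838) → (84.739,196.427)

G21
G90
G0 X94.934 Y222.262
M3 S209
G1 X107.158 Y232.624 F3345
G1 X146.709 Y228.950 F3345
G1 X189.827 Y220.337 F3345
G1 X212.749 Y215.881 F3345
M5
G0 X167.367 Y70.761
M3 S209
G1 X145.861 Y78.879 F3345
G1 X112.519 Y81.799 F3345
G1 X85.344 Y81.682 F3345
G1 X82.341 Y80.688 F3345
M5
G0 X168.296 Y126.097
M3 S209
G1 X31.738 Y111.961 F3345
G1 X107.870 Y167.838 F3345
G1 X84.739 Y196.427 F3345
M5
G0 X0.000 Y0.000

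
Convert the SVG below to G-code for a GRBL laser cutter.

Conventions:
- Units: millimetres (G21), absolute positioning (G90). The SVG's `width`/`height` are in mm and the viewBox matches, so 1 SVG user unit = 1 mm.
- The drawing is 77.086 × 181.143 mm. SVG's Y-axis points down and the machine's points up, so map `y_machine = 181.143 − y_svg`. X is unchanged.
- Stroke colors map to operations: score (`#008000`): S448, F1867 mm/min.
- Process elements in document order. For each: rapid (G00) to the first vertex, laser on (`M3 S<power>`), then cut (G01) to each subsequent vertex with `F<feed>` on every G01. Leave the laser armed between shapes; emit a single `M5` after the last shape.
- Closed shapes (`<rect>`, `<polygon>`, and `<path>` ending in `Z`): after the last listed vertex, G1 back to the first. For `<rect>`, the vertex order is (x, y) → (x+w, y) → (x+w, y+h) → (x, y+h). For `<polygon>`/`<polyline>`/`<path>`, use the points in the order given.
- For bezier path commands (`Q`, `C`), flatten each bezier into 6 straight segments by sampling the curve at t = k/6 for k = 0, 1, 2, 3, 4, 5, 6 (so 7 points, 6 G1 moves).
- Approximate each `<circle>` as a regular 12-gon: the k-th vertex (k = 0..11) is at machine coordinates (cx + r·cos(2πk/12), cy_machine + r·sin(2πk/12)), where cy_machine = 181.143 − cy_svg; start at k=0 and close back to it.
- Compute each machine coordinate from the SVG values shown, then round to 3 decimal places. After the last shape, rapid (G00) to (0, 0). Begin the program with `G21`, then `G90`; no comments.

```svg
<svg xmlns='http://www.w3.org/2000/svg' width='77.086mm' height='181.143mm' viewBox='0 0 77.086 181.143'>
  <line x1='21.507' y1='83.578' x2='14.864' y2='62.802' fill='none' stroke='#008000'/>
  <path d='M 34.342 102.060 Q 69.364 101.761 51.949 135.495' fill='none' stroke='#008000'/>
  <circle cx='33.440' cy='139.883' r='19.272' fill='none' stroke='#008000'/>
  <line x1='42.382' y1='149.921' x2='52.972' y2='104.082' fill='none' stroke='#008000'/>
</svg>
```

viewBox `0 0 77.086 181.143` with mm width/height → 1 unit = 1 mm. Flip: y_m = 181.143 − y_svg.

**Shape 1** — `<line>` line segment, stroke `#008000` → score (S448, F1867). Machine vertices: (21.507,97.565) → (14.864,118.341). Open path.

**Shape 2** — `<path>` quadratic bezier, stroke `#008000` → score (S448, F1867). Control points (SVG): P0=(34.342,102.060), P1=(69.364,101.761), P2=(51.949,135.495); sampled at t=k/6. Machine vertices: (34.342,79.083) → (44.559,78.237) → (51.864,75.501) → (56.255,70.874) → (57.733,64.356) → (56.297,55.947) → (51.949,45.648). Open path.

**Shape 3** — `<circle>` circle, stroke `#008000` → score (S448, F1867). Machine vertices: (52.712,41.260) → (50.130,50.896) → (43.076,57.950) → (33.440,60.532) → (23.804,57.950) → (16.750,50.896) → (14.168,41.260) → (16.750,31.624) → (23.804,24.570) → (33.440,21.988) → (43.076,24.570) → (50.130,31.624) → (52.712,41.260). Closed: final G1 returns to the first vertex.

**Shape 4** — `<line>` line segment, stroke `#008000` → score (S448, F1867). Machine vertices: (42.382,31.222) → (52.972,77.061). Open path.

G21
G90
G00 X21.507 Y97.565
M3 S448
G01 X14.864 Y118.341 F1867
G00 X34.342 Y79.083
M3 S448
G01 X44.559 Y78.237 F1867
G01 X51.864 Y75.501 F1867
G01 X56.255 Y70.874 F1867
G01 X57.733 Y64.356 F1867
G01 X56.297 Y55.947 F1867
G01 X51.949 Y45.648 F1867
G00 X52.712 Y41.260
M3 S448
G01 X50.130 Y50.896 F1867
G01 X43.076 Y57.950 F1867
G01 X33.440 Y60.532 F1867
G01 X23.804 Y57.950 F1867
G01 X16.750 Y50.896 F1867
G01 X14.168 Y41.260 F1867
G01 X16.750 Y31.624 F1867
G01 X23.804 Y24.570 F1867
G01 X33.440 Y21.988 F1867
G01 X43.076 Y24.570 F1867
G01 X50.130 Y31.624 F1867
G01 X52.712 Y41.260 F1867
G00 X42.382 Y31.222
M3 S448
G01 X52.972 Y77.061 F1867
M5
G00 X0.000 Y0.000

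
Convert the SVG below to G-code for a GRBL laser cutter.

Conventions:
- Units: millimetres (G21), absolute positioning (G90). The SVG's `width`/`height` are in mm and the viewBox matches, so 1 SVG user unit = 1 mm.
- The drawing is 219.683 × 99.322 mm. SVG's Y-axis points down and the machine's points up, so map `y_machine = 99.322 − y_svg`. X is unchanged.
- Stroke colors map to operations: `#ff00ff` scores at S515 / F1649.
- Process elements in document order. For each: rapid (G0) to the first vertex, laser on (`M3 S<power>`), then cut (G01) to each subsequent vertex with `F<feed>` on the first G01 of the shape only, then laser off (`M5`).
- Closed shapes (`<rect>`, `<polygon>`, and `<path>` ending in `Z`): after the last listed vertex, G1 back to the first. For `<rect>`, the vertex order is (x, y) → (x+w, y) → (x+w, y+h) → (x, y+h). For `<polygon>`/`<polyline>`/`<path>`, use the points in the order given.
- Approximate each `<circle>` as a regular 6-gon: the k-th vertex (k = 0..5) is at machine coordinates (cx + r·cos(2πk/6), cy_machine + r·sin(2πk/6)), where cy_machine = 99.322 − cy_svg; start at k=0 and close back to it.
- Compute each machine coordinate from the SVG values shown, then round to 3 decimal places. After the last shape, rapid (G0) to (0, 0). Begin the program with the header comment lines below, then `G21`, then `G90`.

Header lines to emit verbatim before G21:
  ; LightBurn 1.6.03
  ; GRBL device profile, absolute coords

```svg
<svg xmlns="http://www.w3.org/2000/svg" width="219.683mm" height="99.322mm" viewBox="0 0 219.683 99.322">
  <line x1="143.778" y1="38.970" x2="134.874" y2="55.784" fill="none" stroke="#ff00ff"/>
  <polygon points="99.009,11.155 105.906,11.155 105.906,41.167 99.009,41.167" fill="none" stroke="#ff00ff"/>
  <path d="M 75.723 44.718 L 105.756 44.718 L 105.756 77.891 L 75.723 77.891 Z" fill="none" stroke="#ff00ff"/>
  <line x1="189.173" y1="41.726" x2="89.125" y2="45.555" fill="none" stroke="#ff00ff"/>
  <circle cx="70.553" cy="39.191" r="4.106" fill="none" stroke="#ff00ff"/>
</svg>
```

; LightBurn 1.6.03
; GRBL device profile, absolute coords
G21
G90
G0 X143.778 Y60.352
M3 S515
G01 X134.874 Y43.538 F1649
M5
G0 X99.009 Y88.167
M3 S515
G01 X105.906 Y88.167 F1649
G01 X105.906 Y58.155
G01 X99.009 Y58.155
G01 X99.009 Y88.167
M5
G0 X75.723 Y54.604
M3 S515
G01 X105.756 Y54.604 F1649
G01 X105.756 Y21.431
G01 X75.723 Y21.431
G01 X75.723 Y54.604
M5
G0 X189.173 Y57.596
M3 S515
G01 X89.125 Y53.767 F1649
M5
G0 X74.659 Y60.131
M3 S515
G01 X72.606 Y63.687 F1649
G01 X68.500 Y63.687
G01 X66.447 Y60.131
G01 X68.500 Y56.575
G01 X72.606 Y56.575
G01 X74.659 Y60.131
M5
G0 X0.000 Y0.000

viewBox `0 0 219.683 99.322` with mm width/height → 1 unit = 1 mm. Flip: y_m = 99.322 − y_svg.

**Shape 1** — `<line>` line segment, stroke `#ff00ff` → score (S515, F1649). Machine vertices: (143.778,60.352) → (134.874,43.538). Open path.

**Shape 2** — `<polygon>` rectangle, stroke `#ff00ff` → score (S515, F1649). Machine vertices: (99.009,88.167) → (105.906,88.167) → (105.906,58.155) → (99.009,58.155) → (99.009,88.167). Closed: final G1 returns to the first vertex.

**Shape 3** — `<path>` rectangle, stroke `#ff00ff` → score (S515, F1649). Machine vertices: (75.723,54.604) → (105.756,54.604) → (105.756,21.431) → (75.723,21.431) → (75.723,54.604). Closed: final G1 returns to the first vertex.

**Shape 4** — `<line>` line segment, stroke `#ff00ff` → score (S515, F1649). Machine vertices: (189.173,57.596) → (89.125,53.767). Open path.

**Shape 5** — `<circle>` circle, stroke `#ff00ff` → score (S515, F1649). Machine vertices: (74.659,60.131) → (72.606,63.687) → (68.500,63.687) → (66.447,60.131) → (68.500,56.575) → (72.606,56.575) → (74.659,60.131). Closed: final G1 returns to the first vertex.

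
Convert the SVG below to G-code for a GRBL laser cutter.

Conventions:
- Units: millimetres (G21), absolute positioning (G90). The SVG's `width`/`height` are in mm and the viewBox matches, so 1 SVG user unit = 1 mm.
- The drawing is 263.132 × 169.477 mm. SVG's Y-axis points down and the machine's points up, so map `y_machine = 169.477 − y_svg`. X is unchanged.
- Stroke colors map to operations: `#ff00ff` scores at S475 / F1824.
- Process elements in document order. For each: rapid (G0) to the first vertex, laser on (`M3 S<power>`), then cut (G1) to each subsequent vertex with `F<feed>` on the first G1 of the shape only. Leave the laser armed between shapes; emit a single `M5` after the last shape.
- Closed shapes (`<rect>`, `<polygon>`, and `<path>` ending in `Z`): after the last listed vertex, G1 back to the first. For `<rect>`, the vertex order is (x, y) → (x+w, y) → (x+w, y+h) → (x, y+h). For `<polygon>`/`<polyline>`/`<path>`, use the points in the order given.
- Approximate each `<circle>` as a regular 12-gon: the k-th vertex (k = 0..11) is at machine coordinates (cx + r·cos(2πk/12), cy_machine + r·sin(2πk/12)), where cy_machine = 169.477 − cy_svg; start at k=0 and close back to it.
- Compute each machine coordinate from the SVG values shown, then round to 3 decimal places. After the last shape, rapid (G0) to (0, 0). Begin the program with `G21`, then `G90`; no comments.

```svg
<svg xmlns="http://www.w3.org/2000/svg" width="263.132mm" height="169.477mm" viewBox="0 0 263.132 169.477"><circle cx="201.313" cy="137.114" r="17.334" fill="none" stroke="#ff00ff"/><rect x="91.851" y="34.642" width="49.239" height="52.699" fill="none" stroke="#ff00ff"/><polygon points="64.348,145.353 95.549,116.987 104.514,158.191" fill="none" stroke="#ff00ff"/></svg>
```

G21
G90
G0 X218.647 Y32.363
M3 S475
G1 X216.325 Y41.030 F1824
G1 X209.980 Y47.375
G1 X201.313 Y49.697
G1 X192.646 Y47.375
G1 X186.301 Y41.030
G1 X183.979 Y32.363
G1 X186.301 Y23.696
G1 X192.646 Y17.351
G1 X201.313 Y15.029
G1 X209.980 Y17.351
G1 X216.325 Y23.696
G1 X218.647 Y32.363
G0 X91.851 Y134.835
M3 S475
G1 X141.090 Y134.835 F1824
G1 X141.090 Y82.136
G1 X91.851 Y82.136
G1 X91.851 Y134.835
G0 X64.348 Y24.124
M3 S475
G1 X95.549 Y52.490 F1824
G1 X104.514 Y11.286
G1 X64.348 Y24.124
M5
G0 X0.000 Y0.000

Since the viewBox matches the mm dimensions, user units are millimetres directly. The only transform is the Y-flip y_m = 169.477 − y_svg.

Shape 1 is a circle drawn with `<circle>`. Its stroke #ff00ff means score at S475, F1824. After flipping Y the toolpath is (218.647,32.363) → (216.325,41.030) → (209.980,47.375) → (201.313,49.697) → (192.646,47.375) → (186.301,41.030) → (183.979,32.363) → (186.301,23.696) → (192.646,17.351) → (201.313,15.029) → (209.980,17.351) → (216.325,23.696) → (218.647,32.363), returning to the start.

Shape 2 is a rectangle drawn with `<rect>`. Its stroke #ff00ff means score at S475, F1824. After flipping Y the toolpath is (91.851,134.835) → (141.090,134.835) → (141.090,82.136) → (91.851,82.136) → (91.851,134.835), returning to the start.

Shape 3 is a regular polygon drawn with `<polygon>`. Its stroke #ff00ff means score at S475, F1824. After flipping Y the toolpath is (64.348,24.124) → (95.549,52.490) → (104.514,11.286) → (64.348,24.124), returning to the start.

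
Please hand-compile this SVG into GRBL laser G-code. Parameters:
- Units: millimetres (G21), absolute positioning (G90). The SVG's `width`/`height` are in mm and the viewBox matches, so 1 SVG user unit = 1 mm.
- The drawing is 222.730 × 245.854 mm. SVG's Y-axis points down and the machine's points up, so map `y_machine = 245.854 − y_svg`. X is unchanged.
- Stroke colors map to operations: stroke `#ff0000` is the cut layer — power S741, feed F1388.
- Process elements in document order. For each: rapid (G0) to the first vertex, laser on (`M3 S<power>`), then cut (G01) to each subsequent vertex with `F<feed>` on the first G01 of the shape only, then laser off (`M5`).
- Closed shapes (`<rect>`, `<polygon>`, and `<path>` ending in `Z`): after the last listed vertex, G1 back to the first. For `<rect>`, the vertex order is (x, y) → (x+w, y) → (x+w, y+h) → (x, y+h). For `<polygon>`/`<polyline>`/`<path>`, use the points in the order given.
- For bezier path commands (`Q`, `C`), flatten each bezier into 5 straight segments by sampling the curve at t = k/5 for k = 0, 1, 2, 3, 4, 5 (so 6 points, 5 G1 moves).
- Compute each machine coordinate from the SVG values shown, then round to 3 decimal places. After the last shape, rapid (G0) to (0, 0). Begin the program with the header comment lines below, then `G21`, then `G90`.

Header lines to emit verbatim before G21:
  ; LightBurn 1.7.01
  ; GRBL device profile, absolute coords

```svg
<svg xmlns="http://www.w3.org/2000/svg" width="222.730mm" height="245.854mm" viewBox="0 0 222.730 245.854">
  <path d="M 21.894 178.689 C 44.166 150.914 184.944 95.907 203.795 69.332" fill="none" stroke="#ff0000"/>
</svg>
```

; LightBurn 1.7.01
; GRBL device profile, absolute coords
G21
G90
G0 X21.894 Y67.165
M3 S741
G01 X47.554 Y86.653 F1388
G01 X90.116 Y110.004
G01 X138.037 Y134.547
G01 X179.777 Y157.610
G01 X203.795 Y176.522
M5
G0 X0.000 Y0.000

1 u = 1 mm; y_m = 245.854 − y.

[1] `<path>` cubic bezier, #ff0000→cut S741 F1388: (21.894,67.165) → (47.554,86.653) → (90.116,110.004) → (138.037,134.547) → (179.777,157.610) → (203.795,176.522)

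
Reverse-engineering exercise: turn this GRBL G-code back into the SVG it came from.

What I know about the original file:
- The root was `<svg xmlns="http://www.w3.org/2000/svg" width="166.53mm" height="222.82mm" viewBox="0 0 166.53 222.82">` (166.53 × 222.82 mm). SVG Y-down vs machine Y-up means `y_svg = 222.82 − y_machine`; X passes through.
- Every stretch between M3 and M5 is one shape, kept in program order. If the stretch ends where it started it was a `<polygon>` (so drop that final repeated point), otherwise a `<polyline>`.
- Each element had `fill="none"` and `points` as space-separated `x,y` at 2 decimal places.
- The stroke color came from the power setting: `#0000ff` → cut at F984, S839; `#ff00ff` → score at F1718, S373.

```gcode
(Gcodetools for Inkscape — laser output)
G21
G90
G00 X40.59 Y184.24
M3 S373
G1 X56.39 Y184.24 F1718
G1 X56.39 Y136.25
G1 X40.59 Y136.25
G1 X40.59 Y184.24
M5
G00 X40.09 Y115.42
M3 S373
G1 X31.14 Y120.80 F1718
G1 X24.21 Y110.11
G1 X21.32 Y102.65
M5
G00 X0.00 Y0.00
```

Machine Y-up, SVG Y-down with viewBox height 222.82, so y_svg = 222.82 − y_machine; X carries over. Every run uses S373, so all elements get stroke `#ff00ff` (score).

Run 1: The run returns to its start, so emit a `<polygon>` with points (Y-flipped): 40.59,38.58 56.39,38.58 56.39,86.57 40.59,86.57.

Run 2: The run is open, so emit a `<polyline>` with points (Y-flipped): 40.09,107.40 31.14,102.02 24.21,112.71 21.32,120.17.

<svg xmlns="http://www.w3.org/2000/svg" width="166.53mm" height="222.82mm" viewBox="0 0 166.53 222.82">
  <polygon points="40.59,38.58 56.39,38.58 56.39,86.57 40.59,86.57" fill="none" stroke="#ff00ff"/>
  <polyline points="40.09,107.40 31.14,102.02 24.21,112.71 21.32,120.17" fill="none" stroke="#ff00ff"/>
</svg>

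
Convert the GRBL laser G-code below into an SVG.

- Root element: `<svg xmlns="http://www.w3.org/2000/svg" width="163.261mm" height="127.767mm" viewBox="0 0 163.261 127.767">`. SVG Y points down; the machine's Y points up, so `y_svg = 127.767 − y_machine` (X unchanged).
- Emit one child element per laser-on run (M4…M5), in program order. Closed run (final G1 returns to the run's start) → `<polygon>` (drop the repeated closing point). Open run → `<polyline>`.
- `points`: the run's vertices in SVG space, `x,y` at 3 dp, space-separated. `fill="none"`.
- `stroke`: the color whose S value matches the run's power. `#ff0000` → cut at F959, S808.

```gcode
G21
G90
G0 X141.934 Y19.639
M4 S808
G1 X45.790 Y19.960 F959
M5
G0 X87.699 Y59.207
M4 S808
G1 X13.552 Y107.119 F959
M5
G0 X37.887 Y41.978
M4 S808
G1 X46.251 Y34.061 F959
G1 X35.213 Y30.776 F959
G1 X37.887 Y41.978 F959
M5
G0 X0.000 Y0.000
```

Each laser-on run becomes one SVG element. Flip Y back into SVG space with y_svg = 127.767 − y_machine. Every run uses S808, so all elements get stroke `#ff0000` (cut).

Run 1: The run is open, so emit a `<polyline>` with points (Y-flipped): 141.934,108.128 45.790,107.807.

Run 2: The run is open, so emit a `<polyline>` with points (Y-flipped): 87.699,68.560 13.552,20.648.

Run 3: The run returns to its start, so emit a `<polygon>` with points (Y-flipped): 37.887,85.789 46.251,93.706 35.213,96.991.

<svg xmlns="http://www.w3.org/2000/svg" width="163.261mm" height="127.767mm" viewBox="0 0 163.261 127.767">
  <polyline points="141.934,108.128 45.790,107.807" fill="none" stroke="#ff0000"/>
  <polyline points="87.699,68.560 13.552,20.648" fill="none" stroke="#ff0000"/>
  <polygon points="37.887,85.789 46.251,93.706 35.213,96.991" fill="none" stroke="#ff0000"/>
</svg>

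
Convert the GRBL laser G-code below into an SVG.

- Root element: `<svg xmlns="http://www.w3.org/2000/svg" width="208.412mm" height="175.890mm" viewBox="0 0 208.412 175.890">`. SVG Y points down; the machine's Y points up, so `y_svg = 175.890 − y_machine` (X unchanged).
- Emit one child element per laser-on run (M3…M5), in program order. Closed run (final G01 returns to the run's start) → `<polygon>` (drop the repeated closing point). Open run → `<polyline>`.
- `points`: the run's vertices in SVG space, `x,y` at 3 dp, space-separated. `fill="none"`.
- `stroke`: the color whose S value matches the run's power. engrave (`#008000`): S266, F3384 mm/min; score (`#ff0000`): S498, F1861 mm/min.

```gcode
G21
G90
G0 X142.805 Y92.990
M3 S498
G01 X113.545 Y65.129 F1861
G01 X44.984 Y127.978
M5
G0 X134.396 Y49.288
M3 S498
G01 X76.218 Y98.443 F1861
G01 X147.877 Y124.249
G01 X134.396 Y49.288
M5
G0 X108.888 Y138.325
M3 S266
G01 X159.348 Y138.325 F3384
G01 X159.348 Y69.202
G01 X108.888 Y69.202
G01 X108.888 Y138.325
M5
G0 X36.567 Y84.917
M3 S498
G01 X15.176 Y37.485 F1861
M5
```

<svg xmlns="http://www.w3.org/2000/svg" width="208.412mm" height="175.890mm" viewBox="0 0 208.412 175.890">
  <polyline points="142.805,82.900 113.545,110.761 44.984,47.912" fill="none" stroke="#ff0000"/>
  <polygon points="134.396,126.602 76.218,77.447 147.877,51.641" fill="none" stroke="#ff0000"/>
  <polygon points="108.888,37.565 159.348,37.565 159.348,106.688 108.888,106.688" fill="none" stroke="#008000"/>
  <polyline points="36.567,90.973 15.176,138.405" fill="none" stroke="#ff0000"/>
</svg>

Machine Y-up, SVG Y-down with viewBox height 175.890, so y_svg = 175.890 − y_machine; X carries over.

Run 1: the run's S498 means `#ff0000` (score). The run is open, so emit a `<polyline>` with points (Y-flipped): 142.805,82.900 113.545,110.761 44.984,47.912.

Run 2: the run's S498 means `#ff0000` (score). The run returns to its start, so emit a `<polygon>` with points (Y-flipped): 134.396,126.602 76.218,77.447 147.877,51.641.

Run 3: power S266 maps to stroke `#008000` (engrave). The run returns to its start, so emit a `<polygon>` with points (Y-flipped): 108.888,37.565 159.348,37.565 159.348,106.688 108.888,106.688.

Run 4: power S498 maps to stroke `#ff0000` (score). The run is open, so emit a `<polyline>` with points (Y-flipped): 36.567,90.973 15.176,138.405.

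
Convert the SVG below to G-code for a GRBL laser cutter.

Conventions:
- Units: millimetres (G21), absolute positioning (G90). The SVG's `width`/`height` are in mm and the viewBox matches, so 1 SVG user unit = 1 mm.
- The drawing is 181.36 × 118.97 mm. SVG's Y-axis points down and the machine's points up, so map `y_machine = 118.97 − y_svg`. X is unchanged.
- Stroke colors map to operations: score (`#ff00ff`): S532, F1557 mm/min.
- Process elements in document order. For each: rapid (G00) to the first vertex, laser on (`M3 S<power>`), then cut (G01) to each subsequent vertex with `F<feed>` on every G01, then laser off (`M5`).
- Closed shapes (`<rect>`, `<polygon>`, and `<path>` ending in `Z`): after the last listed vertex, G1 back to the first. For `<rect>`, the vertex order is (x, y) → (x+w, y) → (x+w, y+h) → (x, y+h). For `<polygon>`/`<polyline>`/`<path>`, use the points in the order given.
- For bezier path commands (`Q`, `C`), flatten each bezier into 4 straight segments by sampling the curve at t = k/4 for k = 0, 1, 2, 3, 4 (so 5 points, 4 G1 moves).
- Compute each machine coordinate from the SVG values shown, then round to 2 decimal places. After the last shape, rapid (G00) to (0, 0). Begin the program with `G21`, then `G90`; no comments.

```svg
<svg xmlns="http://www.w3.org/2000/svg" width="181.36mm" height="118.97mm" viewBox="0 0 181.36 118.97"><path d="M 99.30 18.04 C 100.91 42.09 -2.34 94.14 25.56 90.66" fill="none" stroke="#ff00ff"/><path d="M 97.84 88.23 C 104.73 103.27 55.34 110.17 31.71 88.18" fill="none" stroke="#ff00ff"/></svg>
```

G21
G90
G00 X99.30 Y100.93
M3 S532
G01 X84.53 Y78.95 F1557
G01 X52.57 Y54.30 F1557
G01 X25.54 Y34.81 F1557
G01 X25.56 Y28.31 F1557
M5
G00 X97.84 Y30.74
M3 S532
G01 X93.74 Y21.31 F1557
G01 X76.22 Y16.88 F1557
G01 X52.98 Y19.39 F1557
G01 X31.71 Y30.79 F1557
M5
G00 X0.00 Y0.00

viewBox `0 0 181.36 118.97` with mm width/height → 1 unit = 1 mm. Flip: y_m = 118.97 − y_svg.

**Shape 1** — `<path>` cubic bezier, stroke `#ff00ff` → score (S532, F1557). Control points (SVG): P0=(99.30,18.04), P1=(100.91,42.09), P2=(-2.34,94.14), P3=(25.56,90.66); sampled at t=k/4. Machine vertices: (99.30,100.93) → (84.53,78.95) → (52.57,54.30) → (25.54,34.81) → (25.56,28.31). Open path.

**Shape 2** — `<path>` cubic bezier, stroke `#ff00ff` → score (S532, F1557). Control points (SVG): P0=(97.84,88.23), P1=(104.73,103.27), P2=(55.34,110.17), P3=(31.71,88.18); sampled at t=k/4. Machine vertices: (97.84,30.74) → (93.74,21.31) → (76.22,16.88) → (52.98,19.39) → (31.71,30.79). Open path.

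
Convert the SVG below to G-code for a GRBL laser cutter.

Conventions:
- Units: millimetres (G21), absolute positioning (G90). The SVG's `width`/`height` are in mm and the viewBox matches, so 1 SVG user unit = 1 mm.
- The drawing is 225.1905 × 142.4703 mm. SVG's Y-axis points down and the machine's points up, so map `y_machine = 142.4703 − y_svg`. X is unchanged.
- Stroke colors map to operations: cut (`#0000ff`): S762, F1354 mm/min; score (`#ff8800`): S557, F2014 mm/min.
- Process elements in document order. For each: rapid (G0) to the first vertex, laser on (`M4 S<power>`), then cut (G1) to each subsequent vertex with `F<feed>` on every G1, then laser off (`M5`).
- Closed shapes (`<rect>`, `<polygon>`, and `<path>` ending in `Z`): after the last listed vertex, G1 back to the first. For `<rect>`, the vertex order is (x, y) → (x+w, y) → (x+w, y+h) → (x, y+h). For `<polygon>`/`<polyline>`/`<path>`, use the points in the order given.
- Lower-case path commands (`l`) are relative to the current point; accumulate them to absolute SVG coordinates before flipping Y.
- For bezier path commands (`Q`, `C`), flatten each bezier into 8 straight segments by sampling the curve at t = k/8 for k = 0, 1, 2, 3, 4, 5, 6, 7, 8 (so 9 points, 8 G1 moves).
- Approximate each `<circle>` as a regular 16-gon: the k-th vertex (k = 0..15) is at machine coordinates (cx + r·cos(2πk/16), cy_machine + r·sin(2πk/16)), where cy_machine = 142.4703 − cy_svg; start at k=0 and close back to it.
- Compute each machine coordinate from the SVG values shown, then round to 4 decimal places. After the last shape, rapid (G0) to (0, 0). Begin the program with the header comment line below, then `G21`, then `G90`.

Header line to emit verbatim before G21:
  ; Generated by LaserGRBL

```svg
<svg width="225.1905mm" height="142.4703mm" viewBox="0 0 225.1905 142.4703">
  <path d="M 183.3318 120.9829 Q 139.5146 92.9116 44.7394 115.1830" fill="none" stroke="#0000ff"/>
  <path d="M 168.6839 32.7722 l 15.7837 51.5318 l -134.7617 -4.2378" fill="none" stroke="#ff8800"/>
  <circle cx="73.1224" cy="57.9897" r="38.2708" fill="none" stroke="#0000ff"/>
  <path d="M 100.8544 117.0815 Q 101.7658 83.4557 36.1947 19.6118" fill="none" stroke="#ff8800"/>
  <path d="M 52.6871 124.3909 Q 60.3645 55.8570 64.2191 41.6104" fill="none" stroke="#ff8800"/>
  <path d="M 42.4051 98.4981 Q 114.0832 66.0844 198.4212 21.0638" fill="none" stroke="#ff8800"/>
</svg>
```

; Generated by LaserGRBL
G21
G90
G0 X183.3318 Y21.4874
M4 S762
G1 X171.5813 Y27.7186 F1354
G1 X158.2383 Y32.3766 F1354
G1 X143.3029 Y35.4614 F1354
G1 X126.7751 Y36.9730 F1354
G1 X108.6548 Y36.9114 F1354
G1 X88.9421 Y35.2766 F1354
G1 X67.6370 Y32.0685 F1354
G1 X44.7394 Y27.2873 F1354
M5
G0 X168.6839 Y109.6981
M4 S557
G1 X184.4676 Y58.1663 F2014
G1 X49.7059 Y62.4041 F2014
M5
G0 X111.3932 Y84.4806
M4 S762
G1 X108.4800 Y99.1262 F1354
G1 X100.1839 Y111.5421 F1354
G1 X87.7680 Y119.8382 F1354
G1 X73.1224 Y122.7514 F1354
G1 X58.4768 Y119.8382 F1354
G1 X46.0609 Y111.5421 F1354
G1 X37.7648 Y99.1262 F1354
G1 X34.8516 Y84.4806 F1354
G1 X37.7648 Y69.8350 F1354
G1 X46.0609 Y57.4191 F1354
G1 X58.4768 Y49.1230 F1354
G1 X73.1224 Y46.2098 F1354
G1 X87.7680 Y49.1230 F1354
G1 X100.1839 Y57.4191 F1354
G1 X108.4800 Y69.8350 F1354
G1 X111.3932 Y84.4806 F1354
M5
G0 X100.8544 Y25.3888
M4 S557
G1 X100.0435 Y34.2674 F2014
G1 X97.1549 Y44.0903 F2014
G1 X92.1888 Y54.8576 F2014
G1 X85.1452 Y66.5691 F2014
G1 X76.0239 Y79.2250 F2014
G1 X64.8251 Y92.8252 F2014
G1 X51.5487 Y107.3697 F2014
G1 X36.1947 Y122.8585 F2014
M5
G0 X52.6871 Y18.0794
M4 S557
G1 X54.5467 Y34.3646 F2014
G1 X56.2869 Y48.9534 F2014
G1 X57.9076 Y61.8457 F2014
G1 X59.4088 Y73.0415 F2014
G1 X60.7906 Y82.5408 F2014
G1 X62.0529 Y90.3436 F2014
G1 X63.1957 Y96.4500 F2014
G1 X64.2191 Y100.8599 F2014
M5
G0 X42.4051 Y43.9722
M4 S557
G1 X60.5224 Y52.2726 F2014
G1 X79.0354 Y60.9670 F2014
G1 X97.9440 Y70.0553 F2014
G1 X117.2482 Y79.5376 F2014
G1 X136.9480 Y89.4139 F2014
G1 X157.0434 Y99.6841 F2014
G1 X177.5345 Y110.3483 F2014
G1 X198.4212 Y121.4065 F2014
M5
G0 X0.0000 Y0.0000

1 u = 1 mm; y_m = 142.4703 − y.

[1] `<path>` quadratic bezier, #0000ff→cut S762 F1354: (183.3318,21.4874) → (171.5813,27.7186) → (158.2383,32.3766) → (143.3029,35.4614) → (126.7751,36.9730) → (108.6548,36.9114) → (88.9421,35.2766) → (67.6370,32.0685) → (44.7394,27.2873)

[2] `<path>` open polyline, #ff8800→score S557 F2014: (168.6839,109.6981) → (184.4676,58.1663) → (49.7059,62.4041)

[3] `<circle>` circle, #0000ff→cut S762 F1354: (111.3932,84.4806) → (108.4800,99.1262) → (100.1839,111.5421) → (87.7680,119.8382) → (73.1224,122.7514) → (58.4768,119.8382) → (46.0609,111.5421) → (37.7648,99.1262) → (34.8516,84.4806) → (37.7648,69.8350) → (46.0609,57.4191) → (58.4768,49.1230) → (73.1224,46.2098) → (87.7680,49.1230) → (100.1839,57.4191) → (108.4800,69.8350) → (111.3932,84.4806) (closed)

[4] `<path>` quadratic bezier, #ff8800→score S557 F2014: (100.8544,25.3888) → (100.0435,34.2674) → (97.1549,44.0903) → (92.1888,54.8576) → (85.1452,66.5691) → (76.0239,79.2250) → (64.8251,92.8252) → (51.5487,107.3697) → (36.1947,122.8585)

[5] `<path>` quadratic bezier, #ff8800→score S557 F2014: (52.6871,18.0794) → (54.5467,34.3646) → (56.2869,48.9534) → (57.9076,61.8457) → (59.4088,73.0415) → (60.7906,82.5408) → (62.0529,90.3436) → (63.1957,96.4500) → (64.2191,100.8599)

[6] `<path>` quadratic bezier, #ff8800→score S557 F2014: (42.4051,43.9722) → (60.5224,52.2726) → (79.0354,60.9670) → (97.9440,70.0553) → (117.2482,79.5376) → (136.9480,89.4139) → (157.0434,99.6841) → (177.5345,110.3483) → (198.4212,121.4065)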